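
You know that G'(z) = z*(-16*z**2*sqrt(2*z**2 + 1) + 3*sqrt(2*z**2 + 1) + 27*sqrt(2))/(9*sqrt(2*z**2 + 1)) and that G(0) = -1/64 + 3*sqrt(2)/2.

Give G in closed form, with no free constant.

Recover the given G'(z) by differentiating a candidate G(z); any mismatch rules it out.
A general antiderivative is -(1/4 - 4*z**2/3)**2/4 + 3*sqrt(4*z**2 + 2)/2 + C.
The condition gives C = -1/64 + 3*sqrt(2)/2 - (-1/64 + 3*sqrt(2)/2) = 0.
So G(z) = -4*z**4/9 + z**2/6 + 3*sqrt(2)*sqrt(2*z**2 + 1)/2 - 1/64.
Check: d/dz[-4*z**4/9 + z**2/6 + 3*sqrt(2)*sqrt(2*z**2 + 1)/2 - 1/64] = (-16*z**3*sqrt(2*z**2 + 1) + 3*z*sqrt(2*z**2 + 1) + 27*sqrt(2)*z)/(9*sqrt(2*z**2 + 1)), which equals G'(z).

G(z) = -4*z**4/9 + z**2/6 + 3*sqrt(2)*sqrt(2*z**2 + 1)/2 - 1/64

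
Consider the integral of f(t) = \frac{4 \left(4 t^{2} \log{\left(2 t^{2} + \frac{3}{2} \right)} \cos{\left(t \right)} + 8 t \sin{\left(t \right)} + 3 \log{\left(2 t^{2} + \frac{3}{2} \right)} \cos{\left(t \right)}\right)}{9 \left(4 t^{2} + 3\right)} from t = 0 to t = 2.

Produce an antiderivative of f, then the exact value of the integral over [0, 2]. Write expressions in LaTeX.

f has the shape u'v + uv' for u = \frac{4 \log{\left(2 t^{2} + \frac{3}{2} \right)}}{9} and v = \sin{\left(t \right)} — it is the derivative of the product u*v.
F(t) = \frac{4 \log{\left(2 t^{2} + \frac{3}{2} \right)} \sin{\left(t \right)}}{9} is an antiderivative of f.
Check: d/dt[\frac{4 \log{\left(2 t^{2} + \frac{3}{2} \right)} \sin{\left(t \right)}}{9}] = \frac{16 t^{2} \log{\left(2 t^{2} + \frac{3}{2} \right)} \cos{\left(t \right)} + 32 t \sin{\left(t \right)} + 12 \log{\left(2 t^{2} + \frac{3}{2} \right)} \cos{\left(t \right)}}{36 t^{2} + 27}, which equals f(t).
F(2) = \frac{4 \log{\left(\frac{19}{2} \right)} \sin{\left(2 \right)}}{9}; F(0) = 0.
Integral = F(2) - F(0) = \frac{4 \log{\left(\frac{19}{2} \right)} \sin{\left(2 \right)}}{9}.

Antiderivative: F(t) = \frac{4 \log{\left(2 t^{2} + \frac{3}{2} \right)} \sin{\left(t \right)}}{9}; value = \frac{4 \log{\left(\frac{19}{2} \right)} \sin{\left(2 \right)}}{9}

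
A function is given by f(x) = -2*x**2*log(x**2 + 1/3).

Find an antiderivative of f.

An antiderivative is F(x) = -2*x**3*log(x**2 + 1/3)/3 + 4*x**3/9 - 4*x/9 + 4*sqrt(3)*atan(sqrt(3)*x)/27.

Differentiate the proposed F(x) back; it has to land on f(x) exactly.
Check: d/dx[-2*x**3*log(x**2 + 1/3)/3 + 4*x**3/9 - 4*x/9 + 4*sqrt(3)*atan(sqrt(3)*x)/27] = -2*x**2*log(x**2 + 1/3) = f(x).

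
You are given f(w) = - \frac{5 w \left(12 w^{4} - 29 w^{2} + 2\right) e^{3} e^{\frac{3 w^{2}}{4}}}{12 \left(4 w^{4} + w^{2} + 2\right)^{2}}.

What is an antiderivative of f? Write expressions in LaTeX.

Recognize the product-rule pattern: f = u'v + uv' with u = - \frac{5}{12 \left(2 w^{4} + \frac{w^{2}}{2} + 1\right)}, v = e^{\frac{3 w^{2}}{4} + 3}, so integration by parts undoes it.
Check: d/dw[- \frac{5 e^{3} e^{\frac{3 w^{2}}{4}}}{24 w^{4} + 6 w^{2} + 12}] = \frac{- 60 w^{5} e^{3} e^{\frac{3 w^{2}}{4}} + 145 w^{3} e^{3} e^{\frac{3 w^{2}}{4}} - 10 w e^{3} e^{\frac{3 w^{2}}{4}}}{192 w^{8} + 96 w^{6} + 204 w^{4} + 48 w^{2} + 48}, which equals f(w).

An antiderivative is F(w) = - \frac{5 e^{3} e^{\frac{3 w^{2}}{4}}}{24 w^{4} + 6 w^{2} + 12}.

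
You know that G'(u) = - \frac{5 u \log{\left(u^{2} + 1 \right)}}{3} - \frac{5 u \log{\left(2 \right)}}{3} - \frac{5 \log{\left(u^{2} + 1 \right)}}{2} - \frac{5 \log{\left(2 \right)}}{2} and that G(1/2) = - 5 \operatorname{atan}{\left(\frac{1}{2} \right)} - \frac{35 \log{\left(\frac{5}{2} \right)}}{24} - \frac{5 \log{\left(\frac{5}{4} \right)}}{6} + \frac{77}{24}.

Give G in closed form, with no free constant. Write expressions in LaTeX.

G(u) = - \frac{5 u^{2} \log{\left(2 u^{2} + 2 \right)}}{6} + \frac{5 u^{2}}{6} - \frac{5 u \log{\left(2 u^{2} + 2 \right)}}{2} + 5 u - \frac{5 \log{\left(u^{2} + 1 \right)}}{6} - 5 \operatorname{atan}{\left(u \right)} + \frac{1}{2}

The integrand splits into summands that can be handled one at a time.
A general antiderivative is \frac{5 u^{2}}{6} + 5 u + \left(- \frac{5 u^{2}}{6} - \frac{5 u}{2}\right) \log{\left(2 u^{2} + 2 \right)} - \frac{5 \log{\left(u^{2} + 1 \right)}}{6} - 5 \operatorname{atan}{\left(u \right)} + C.
The condition gives C = - 5 \operatorname{atan}{\left(\frac{1}{2} \right)} - \frac{35 \log{\left(\frac{5}{2} \right)}}{24} - \frac{5 \log{\left(\frac{5}{4} \right)}}{6} + \frac{77}{24} - (- 5 \operatorname{atan}{\left(\frac{1}{2} \right)} - \frac{35 \log{\left(\frac{5}{2} \right)}}{24} - \frac{5 \log{\left(\frac{5}{4} \right)}}{6} + \frac{65}{24}) = \frac{1}{2}.
So G(u) = - \frac{5 u^{2} \log{\left(2 u^{2} + 2 \right)}}{6} + \frac{5 u^{2}}{6} - \frac{5 u \log{\left(2 u^{2} + 2 \right)}}{2} + 5 u - \frac{5 \log{\left(u^{2} + 1 \right)}}{6} - 5 \operatorname{atan}{\left(u \right)} + \frac{1}{2}.
Check: d/du[- \frac{5 u^{2} \log{\left(2 u^{2} + 2 \right)}}{6} + \frac{5 u^{2}}{6} - \frac{5 u \log{\left(2 u^{2} + 2 \right)}}{2} + 5 u - \frac{5 \log{\left(u^{2} + 1 \right)}}{6} - 5 \operatorname{atan}{\left(u \right)} + \frac{1}{2}] = - \frac{5 u \log{\left(u^{2} + 1 \right)}}{3} - \frac{5 u \log{\left(2 \right)}}{3} - \frac{5 \log{\left(u^{2} + 1 \right)}}{2} - \frac{5 \log{\left(2 \right)}}{2} = G'(u).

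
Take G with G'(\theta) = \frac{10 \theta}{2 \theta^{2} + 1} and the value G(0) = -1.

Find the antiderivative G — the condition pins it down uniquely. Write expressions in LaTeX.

G'(\theta) matches the chain-rule pattern g'(h)*h' with inner function h(\theta) = 2 \theta^{2} + 1; substituting u = h(\theta) collapses the integral.
A general antiderivative is \frac{5 \log{\left(2 \theta^{2} + 1 \right)}}{2} + C.
The condition gives C = -1 - (0) = -1.
So G(\theta) = \frac{5 \log{\left(2 \theta^{2} + 1 \right)}}{2} - 1.
Check: d/d\theta[\frac{5 \log{\left(2 \theta^{2} + 1 \right)}}{2} - 1] = \frac{10 \theta}{2 \theta^{2} + 1} = G'(\theta).

G(\theta) = \frac{5 \log{\left(2 \theta^{2} + 1 \right)}}{2} - 1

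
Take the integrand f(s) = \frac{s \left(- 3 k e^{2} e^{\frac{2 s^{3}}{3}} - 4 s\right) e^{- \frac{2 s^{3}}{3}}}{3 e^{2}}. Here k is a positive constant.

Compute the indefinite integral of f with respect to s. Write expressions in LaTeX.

A candidate is checked by its d/ds: the result must match f(s).
Check: d/ds[\frac{- 3 k s^{2} + 4 e^{- \frac{2 s^{3}}{3} - 2}}{6}] = \frac{\left(- 3 k s e^{2} e^{\frac{2 s^{3}}{3}} - 4 s^{2}\right) e^{- \frac{2 s^{3}}{3}}}{3 e^{2}}, which equals f(s).

F(s) = \frac{- 3 k s^{2} + 4 e^{- \frac{2 s^{3}}{3} - 2}}{6} + C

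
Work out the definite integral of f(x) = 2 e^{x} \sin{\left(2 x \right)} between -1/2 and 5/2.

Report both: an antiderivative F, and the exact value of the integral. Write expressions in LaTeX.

Any candidate F(x) must reproduce f(x) exactly when differentiated.
F(x) = \frac{2 e^{x} \sin{\left(2 x \right)}}{5} - \frac{4 e^{x} \cos{\left(2 x \right)}}{5} is an antiderivative of f.
Check: d/dx[\frac{2 e^{x} \sin{\left(2 x \right)}}{5} - \frac{4 e^{x} \cos{\left(2 x \right)}}{5}] = 2 e^{x} \sin{\left(2 x \right)} = f(x).
F(5/2) = \frac{2 e^{\frac{5}{2}} \sin{\left(5 \right)}}{5} - \frac{4 e^{\frac{5}{2}} \cos{\left(5 \right)}}{5}; F(-1/2) = - \frac{4 \cos{\left(1 \right)}}{5 e^{\frac{1}{2}}} - \frac{2 \sin{\left(1 \right)}}{5 e^{\frac{1}{2}}}.
Integral = F(5/2) - F(-1/2) = \frac{2 e^{\frac{5}{2}} \sin{\left(5 \right)}}{5} - \frac{4 e^{\frac{5}{2}} \cos{\left(5 \right)}}{5} + \frac{2 \sin{\left(1 \right)}}{5 e^{\frac{1}{2}}} + \frac{4 \cos{\left(1 \right)}}{5 e^{\frac{1}{2}}}.

Antiderivative: F(x) = \frac{2 e^{x} \sin{\left(2 x \right)}}{5} - \frac{4 e^{x} \cos{\left(2 x \right)}}{5}; value = \frac{2 e^{\frac{5}{2}} \sin{\left(5 \right)}}{5} - \frac{4 e^{\frac{5}{2}} \cos{\left(5 \right)}}{5} + \frac{2 \sin{\left(1 \right)}}{5 e^{\frac{1}{2}}} + \frac{4 \cos{\left(1 \right)}}{5 e^{\frac{1}{2}}}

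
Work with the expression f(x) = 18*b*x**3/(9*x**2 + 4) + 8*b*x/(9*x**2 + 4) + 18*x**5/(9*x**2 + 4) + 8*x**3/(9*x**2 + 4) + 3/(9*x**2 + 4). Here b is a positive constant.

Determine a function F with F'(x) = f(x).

An antiderivative is F(x) = b*x**2 + x**4/2 + atan(3*x/2)/2.

Integrate term by term and add the pieces.
Check: d/dx[b*x**2 + x**4/2 + atan(3*x/2)/2] = (18*b*x**3 + 8*b*x + 18*x**5 + 8*x**3 + 3)/(9*x**2 + 4), which equals f(x).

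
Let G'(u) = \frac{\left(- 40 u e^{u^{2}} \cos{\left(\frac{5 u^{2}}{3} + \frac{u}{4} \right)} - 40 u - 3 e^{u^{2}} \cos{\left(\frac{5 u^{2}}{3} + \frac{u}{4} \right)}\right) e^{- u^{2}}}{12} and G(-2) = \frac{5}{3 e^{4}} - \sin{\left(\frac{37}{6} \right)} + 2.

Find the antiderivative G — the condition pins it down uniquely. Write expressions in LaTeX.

G(u) = \frac{\left(- 3 e^{u^{2}} \sin{\left(\frac{5 u^{2}}{3} + \frac{u}{4} \right)} + 6 e^{u^{2}} + 5\right) e^{- u^{2}}}{3}

Any candidate G(u) must reproduce the stated G'(u) exactly.
A general antiderivative is - \sin{\left(\frac{5 u^{2}}{3} + \frac{u}{4} \right)} + \frac{5 e^{- u^{2}}}{3} + C.
The condition gives C = \frac{5}{3 e^{4}} - \sin{\left(\frac{37}{6} \right)} + 2 - (\frac{5}{3 e^{4}} - \sin{\left(\frac{37}{6} \right)}) = 2.
So G(u) = \frac{\left(- 3 e^{u^{2}} \sin{\left(\frac{5 u^{2}}{3} + \frac{u}{4} \right)} + 6 e^{u^{2}} + 5\right) e^{- u^{2}}}{3}.
Check: d/du[\frac{\left(- 3 e^{u^{2}} \sin{\left(\frac{5 u^{2}}{3} + \frac{u}{4} \right)} + 6 e^{u^{2}} + 5\right) e^{- u^{2}}}{3}] = \frac{\left(- 40 u e^{u^{2}} \cos{\left(\frac{5 u^{2}}{3} + \frac{u}{4} \right)} - 40 u - 3 e^{u^{2}} \cos{\left(\frac{5 u^{2}}{3} + \frac{u}{4} \right)}\right) e^{- u^{2}}}{12} = G'(u).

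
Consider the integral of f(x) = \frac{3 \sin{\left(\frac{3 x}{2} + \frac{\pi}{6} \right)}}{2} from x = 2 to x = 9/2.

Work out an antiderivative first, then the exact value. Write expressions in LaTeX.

Antiderivative: F(x) = - \cos{\left(\frac{3 x}{2} + \frac{\pi}{6} \right)}; value = \cos{\left(\frac{\pi}{6} + 3 \right)} - \cos{\left(\frac{\pi}{6} + \frac{27}{4} \right)}

Check any antiderivative F(x) by computing F'(x) and comparing it with f(x).
F(x) = - \cos{\left(\frac{3 x}{2} + \frac{\pi}{6} \right)} is an antiderivative of f.
Check: d/dx[- \cos{\left(\frac{3 x}{2} + \frac{\pi}{6} \right)}] = \frac{3 \sin{\left(\frac{3 x}{2} + \frac{\pi}{6} \right)}}{2} = f(x).
F(9/2) = - \cos{\left(\frac{\pi}{6} + \frac{27}{4} \right)}; F(2) = - \cos{\left(\frac{\pi}{6} + 3 \right)}.
Integral = F(9/2) - F(2) = \cos{\left(\frac{\pi}{6} + 3 \right)} - \cos{\left(\frac{\pi}{6} + \frac{27}{4} \right)}.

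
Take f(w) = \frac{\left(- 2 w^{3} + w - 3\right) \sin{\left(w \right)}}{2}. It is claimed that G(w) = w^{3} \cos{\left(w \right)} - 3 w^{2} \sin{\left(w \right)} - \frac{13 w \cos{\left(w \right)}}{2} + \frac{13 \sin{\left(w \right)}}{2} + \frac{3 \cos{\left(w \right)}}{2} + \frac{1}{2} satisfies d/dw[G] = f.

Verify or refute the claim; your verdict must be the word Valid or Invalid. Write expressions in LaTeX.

d/dw[G] = - w^{3} \sin{\left(w \right)} + \frac{w \sin{\left(w \right)}}{2} - \frac{3 \sin{\left(w \right)}}{2}
This equals f(w) exactly, so the claim holds.

Valid: G'(w) = f(w).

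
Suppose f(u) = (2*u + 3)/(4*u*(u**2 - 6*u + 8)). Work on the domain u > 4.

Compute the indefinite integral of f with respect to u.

F(u) = (3*log(u) + 11*log(u - 4) - 14*log(u - 2))/32 + C

Factor the denominator (4*u*(u - 4)*(u - 2)) and decompose: f = -7/(16*(u - 2)) + 11/(32*(u - 4)) + 3/(32*u); each piece integrates to a log, atan, or power term.
Check: d/du[(3*log(u) + 11*log(u - 4) - 14*log(u - 2))/32] = (2*u + 3)/(4*u**3 - 24*u**2 + 32*u), which equals f(u).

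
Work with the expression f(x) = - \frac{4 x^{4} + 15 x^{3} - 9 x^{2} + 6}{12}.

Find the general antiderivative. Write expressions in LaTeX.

Whatever form F(x) takes, F'(x) = f(x) is non-negotiable.
Check: d/dx[- \frac{x^{5}}{15} - \frac{5 x^{4}}{16} + \frac{x^{3}}{4} - \frac{x}{2}] = - \frac{x^{4}}{3} - \frac{5 x^{3}}{4} + \frac{3 x^{2}}{4} - \frac{1}{2}, which equals f(x).

F(x) = - \frac{x^{5}}{15} - \frac{5 x^{4}}{16} + \frac{x^{3}}{4} - \frac{x}{2} + C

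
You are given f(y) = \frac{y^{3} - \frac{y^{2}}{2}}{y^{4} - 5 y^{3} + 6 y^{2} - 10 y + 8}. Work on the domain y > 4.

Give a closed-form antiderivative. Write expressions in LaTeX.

An antiderivative is F(y) = \frac{112 \log{\left(y - 4 \right)} - 6 \log{\left(y - 1 \right)} + \log{\left(y^{2} + 2 \right)} + 22 \sqrt{2} \operatorname{atan}{\left(\frac{\sqrt{2} y}{2} \right)}}{108}.

Factor the denominator (2 \left(y - 4\right) \left(y - 1\right) \left(y^{2} + 2\right)) and decompose: f = \frac{y + 22}{54 \left(y^{2} + 2\right)} - \frac{1}{18 \left(y - 1\right)} + \frac{28}{27 \left(y - 4\right)}; each piece integrates to a log, atan, or power term.
Check: d/dy[\frac{112 \log{\left(y - 4 \right)} - 6 \log{\left(y - 1 \right)} + \log{\left(y^{2} + 2 \right)} + 22 \sqrt{2} \operatorname{atan}{\left(\frac{\sqrt{2} y}{2} \right)}}{108}] = \frac{2 y^{3} - y^{2}}{2 y^{4} - 10 y^{3} + 12 y^{2} - 20 y + 16}, which equals f(y).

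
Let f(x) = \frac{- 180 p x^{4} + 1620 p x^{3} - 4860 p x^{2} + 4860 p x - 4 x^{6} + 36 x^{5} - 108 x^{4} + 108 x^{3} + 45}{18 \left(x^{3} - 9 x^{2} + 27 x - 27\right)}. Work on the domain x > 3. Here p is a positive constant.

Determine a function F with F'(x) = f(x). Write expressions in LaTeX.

An antiderivative is F(x) = - 5 p x^{2} - \frac{x^{4}}{18} - \frac{5}{\left(2 x - 6\right)^{2}}.

For F(x) to be correct the identity F'(x) - f(x) = 0 must hold.
Check: d/dx[- 5 p x^{2} - \frac{x^{4}}{18} - \frac{5}{\left(2 x - 6\right)^{2}}] = \frac{- 180 p x^{4} + 1620 p x^{3} - 4860 p x^{2} + 4860 p x - 4 x^{6} + 36 x^{5} - 108 x^{4} + 108 x^{3} + 45}{18 x^{3} - 162 x^{2} + 486 x - 486}, which equals f(x).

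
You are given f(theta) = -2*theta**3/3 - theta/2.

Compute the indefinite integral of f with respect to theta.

F(theta) = -theta**4/6 - theta**2/4 + C

Integrate term by term and add the pieces.
Check: d/dtheta[-theta**4/6 - theta**2/4] = -2*theta**3/3 - theta/2 = f(theta).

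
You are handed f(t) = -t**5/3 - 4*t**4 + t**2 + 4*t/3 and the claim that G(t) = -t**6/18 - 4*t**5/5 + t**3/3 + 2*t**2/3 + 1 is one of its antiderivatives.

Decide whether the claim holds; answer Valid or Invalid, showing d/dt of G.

d/dt[G] = -t**5/3 - 4*t**4 + t**2 + 4*t/3
This equals f(t) exactly, so the claim holds.

Valid - differentiating G returns exactly f.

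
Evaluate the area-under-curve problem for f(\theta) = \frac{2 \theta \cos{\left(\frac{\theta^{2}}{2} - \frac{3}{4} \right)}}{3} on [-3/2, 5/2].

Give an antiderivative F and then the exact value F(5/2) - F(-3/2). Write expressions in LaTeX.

Antiderivative: F(\theta) = \frac{2 \sin{\left(\frac{\theta^{2}}{2} - \frac{3}{4} \right)}}{3}; value = - \frac{2 \sin{\left(\frac{3}{8} \right)}}{3} + \frac{2 \sin{\left(\frac{19}{8} \right)}}{3}

The substitution u = \frac{\theta^{2}}{2} - \frac{3}{4} works: f is exactly (dF/du)*(du/d\theta) for that inner function.
F(\theta) = \frac{2 \sin{\left(\frac{\theta^{2}}{2} - \frac{3}{4} \right)}}{3} is an antiderivative of f.
Check: d/d\theta[\frac{2 \sin{\left(\frac{\theta^{2}}{2} - \frac{3}{4} \right)}}{3}] = \frac{2 \theta \cos{\left(\frac{\theta^{2}}{2} - \frac{3}{4} \right)}}{3} = f(\theta).
F(5/2) = \frac{2 \sin{\left(\frac{19}{8} \right)}}{3}; F(-3/2) = \frac{2 \sin{\left(\frac{3}{8} \right)}}{3}.
Integral = F(5/2) - F(-3/2) = - \frac{2 \sin{\left(\frac{3}{8} \right)}}{3} + \frac{2 \sin{\left(\frac{19}{8} \right)}}{3}.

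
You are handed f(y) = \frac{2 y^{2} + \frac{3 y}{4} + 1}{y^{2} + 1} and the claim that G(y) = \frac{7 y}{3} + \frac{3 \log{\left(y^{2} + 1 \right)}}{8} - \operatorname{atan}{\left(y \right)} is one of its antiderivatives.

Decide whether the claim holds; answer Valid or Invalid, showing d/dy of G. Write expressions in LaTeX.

d/dy[G] = \frac{28 y^{2} + 9 y + 16}{12 y^{2} + 12}
d/dy[G] - f(y) = \frac{1}{3} != 0.

Invalid: d/dy[G] - f = \frac{1}{3}, which is not 0.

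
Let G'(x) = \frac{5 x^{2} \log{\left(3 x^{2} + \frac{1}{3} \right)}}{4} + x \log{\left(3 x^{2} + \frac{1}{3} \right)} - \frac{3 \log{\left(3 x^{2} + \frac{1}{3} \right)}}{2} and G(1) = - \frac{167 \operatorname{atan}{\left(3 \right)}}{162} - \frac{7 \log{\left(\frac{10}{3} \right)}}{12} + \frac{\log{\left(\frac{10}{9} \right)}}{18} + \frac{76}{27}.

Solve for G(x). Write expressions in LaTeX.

G(x) = \frac{135 x^{3} \log{\left(3 x^{2} + \frac{1}{3} \right)} - 90 x^{3} + 162 x^{2} \log{\left(3 x^{2} + \frac{1}{3} \right)} - 162 x^{2} - 486 x \log{\left(3 x^{2} + \frac{1}{3} \right)} + 1002 x + 18 \log{\left(x^{2} + \frac{1}{9} \right)} - 334 \operatorname{atan}{\left(3 x \right)} + 162}{324}

The integrand splits into summands that can be handled one at a time.
A general antiderivative is - \frac{5 x^{3}}{18} - \frac{x^{2}}{2} + \frac{167 x}{54} + \left(\frac{5 x^{3}}{12} + \frac{x^{2}}{2} - \frac{3 x}{2}\right) \log{\left(3 x^{2} + \frac{1}{3} \right)} + \frac{\log{\left(x^{2} + \frac{1}{9} \right)}}{18} - \frac{167 \operatorname{atan}{\left(3 x \right)}}{162} + C.
The condition gives C = - \frac{167 \operatorname{atan}{\left(3 \right)}}{162} - \frac{7 \log{\left(\frac{10}{3} \right)}}{12} + \frac{\log{\left(\frac{10}{9} \right)}}{18} + \frac{76}{27} - (- \frac{167 \operatorname{atan}{\left(3 \right)}}{162} - \frac{7 \log{\left(\frac{10}{3} \right)}}{12} + \frac{\log{\left(\frac{10}{9} \right)}}{18} + \frac{125}{54}) = \frac{1}{2}.
So G(x) = \frac{135 x^{3} \log{\left(3 x^{2} + \frac{1}{3} \right)} - 90 x^{3} + 162 x^{2} \log{\left(3 x^{2} + \frac{1}{3} \right)} - 162 x^{2} - 486 x \log{\left(3 x^{2} + \frac{1}{3} \right)} + 1002 x + 18 \log{\left(x^{2} + \frac{1}{9} \right)} - 334 \operatorname{atan}{\left(3 x \right)} + 162}{324}.
Check: d/dx[\frac{135 x^{3} \log{\left(3 x^{2} + \frac{1}{3} \right)} - 90 x^{3} + 162 x^{2} \log{\left(3 x^{2} + \frac{1}{3} \right)} - 162 x^{2} - 486 x \log{\left(3 x^{2} + \frac{1}{3} \right)} + 1002 x + 18 \log{\left(x^{2} + \frac{1}{9} \right)} - 334 \operatorname{atan}{\left(3 x \right)} + 162}{324}] = \frac{5 x^{2} \log{\left(3 x^{2} + \frac{1}{3} \right)}}{4} + x \log{\left(3 x^{2} + \frac{1}{3} \right)} - \frac{3 \log{\left(3 x^{2} + \frac{1}{3} \right)}}{2} = G'(x).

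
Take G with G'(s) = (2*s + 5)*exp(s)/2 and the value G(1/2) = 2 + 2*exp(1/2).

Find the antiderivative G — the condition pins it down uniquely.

Recognize the product-rule pattern: G'(s) = u'v + uv' with u = s + 3/2, v = exp(s), so integration by parts undoes it.
A general antiderivative is (2*s + 3)*exp(s)/2 + C.
The condition gives C = 2 + 2*exp(1/2) - (2*exp(1/2)) = 2.
So G(s) = ((2*s + 3)*exp(s) + 4)/2.
Check: d/ds[((2*s + 3)*exp(s) + 4)/2] = s*exp(s) + 5*exp(s)/2, which equals G'(s).

G(s) = ((2*s + 3)*exp(s) + 4)/2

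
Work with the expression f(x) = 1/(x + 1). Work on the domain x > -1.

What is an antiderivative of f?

An antiderivative F(x) passes only if d/dx[F] lands on f(x) exactly.
Check: d/dx[log(x/2 + 1/2)] = 1/(x + 1) = f(x).

An antiderivative is F(x) = log(x/2 + 1/2).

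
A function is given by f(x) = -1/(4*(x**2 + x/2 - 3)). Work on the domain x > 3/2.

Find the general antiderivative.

The denominator factors as 2*(x + 2)*(2*x - 3); partial fractions split f into directly integrable pieces: -1/(7*(2*x - 3)) + 1/(14*(x + 2)).
Check: d/dx[-log(x - 3/2)/14 + log(x + 2)/14] = -1/(4*x**2 + 2*x - 12), which equals f(x).

F(x) = -log(x - 3/2)/14 + log(x + 2)/14 + C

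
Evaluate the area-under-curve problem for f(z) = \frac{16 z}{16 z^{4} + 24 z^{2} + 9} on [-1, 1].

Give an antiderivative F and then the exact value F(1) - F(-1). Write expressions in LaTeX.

Antiderivative: F(z) = - \frac{2}{4 z^{2} + 3}; value = 0

f matches the chain-rule pattern g'(h)*h' with inner function h(z) = 2 z^{2} + \frac{3}{2}; substituting u = h(z) collapses the integral.
F(z) = - \frac{2}{4 z^{2} + 3} is an antiderivative of f.
Check: d/dz[- \frac{2}{4 z^{2} + 3}] = \frac{16 z}{16 z^{4} + 24 z^{2} + 9} = f(z).
F(1) = - \frac{2}{7}; F(-1) = - \frac{2}{7}.
Integral = F(1) - F(-1) = 0.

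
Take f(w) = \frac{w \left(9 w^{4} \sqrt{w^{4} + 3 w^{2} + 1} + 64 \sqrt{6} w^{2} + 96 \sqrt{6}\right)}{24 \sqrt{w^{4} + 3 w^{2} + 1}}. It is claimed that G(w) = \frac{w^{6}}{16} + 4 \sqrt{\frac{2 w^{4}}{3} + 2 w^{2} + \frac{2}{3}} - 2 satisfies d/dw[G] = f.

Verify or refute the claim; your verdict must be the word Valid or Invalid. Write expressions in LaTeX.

d/dw[G] = \frac{9 w^{5} \sqrt{w^{4} + 3 w^{2} + 1} + 64 \sqrt{6} w^{3} + 96 \sqrt{6} w}{24 \sqrt{w^{4} + 3 w^{2} + 1}}
This equals f(w) exactly, so the claim holds.

Valid. The derivative of G reproduces f.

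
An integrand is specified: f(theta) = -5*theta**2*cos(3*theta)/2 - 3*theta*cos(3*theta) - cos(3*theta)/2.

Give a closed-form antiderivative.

The integrand splits into summands that can be handled one at a time.
Check: d/dtheta[-(45*theta**2*sin(3*theta) + 54*theta*sin(3*theta) + 30*theta*cos(3*theta) - sin(3*theta) + 18*cos(3*theta))/54] = -5*theta**2*cos(3*theta)/2 - 3*theta*cos(3*theta) - cos(3*theta)/2 = f(theta).

An antiderivative is F(theta) = -(45*theta**2*sin(3*theta) + 54*theta*sin(3*theta) + 30*theta*cos(3*theta) - sin(3*theta) + 18*cos(3*theta))/54.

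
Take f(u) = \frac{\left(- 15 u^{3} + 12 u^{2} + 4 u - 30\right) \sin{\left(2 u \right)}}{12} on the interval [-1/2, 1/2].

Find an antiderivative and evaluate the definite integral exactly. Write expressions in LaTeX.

Antiderivative: F(u) = \frac{5 u^{3} \cos{\left(2 u \right)}}{8} - \frac{15 u^{2} \sin{\left(2 u \right)}}{16} - \frac{u^{2} \cos{\left(2 u \right)}}{2} + \frac{u \sin{\left(2 u \right)}}{2} - \frac{53 u \cos{\left(2 u \right)}}{48} + \frac{53 \sin{\left(2 u \right)}}{96} + \frac{3 \cos{\left(2 u \right)}}{2}; value = - \frac{91 \cos{\left(1 \right)}}{96} + \frac{61 \sin{\left(1 \right)}}{96}

For F(u) to be correct the identity F'(u) - f(u) = 0 must hold.
F(u) = \frac{5 u^{3} \cos{\left(2 u \right)}}{8} - \frac{15 u^{2} \sin{\left(2 u \right)}}{16} - \frac{u^{2} \cos{\left(2 u \right)}}{2} + \frac{u \sin{\left(2 u \right)}}{2} - \frac{53 u \cos{\left(2 u \right)}}{48} + \frac{53 \sin{\left(2 u \right)}}{96} + \frac{3 \cos{\left(2 u \right)}}{2} is an antiderivative of f.
Check: d/du[\frac{5 u^{3} \cos{\left(2 u \right)}}{8} - \frac{15 u^{2} \sin{\left(2 u \right)}}{16} - \frac{u^{2} \cos{\left(2 u \right)}}{2} + \frac{u \sin{\left(2 u \right)}}{2} - \frac{53 u \cos{\left(2 u \right)}}{48} + \frac{53 \sin{\left(2 u \right)}}{96} + \frac{3 \cos{\left(2 u \right)}}{2}] = - \frac{5 u^{3} \sin{\left(2 u \right)}}{4} + u^{2} \sin{\left(2 u \right)} + \frac{u \sin{\left(2 u \right)}}{3} - \frac{5 \sin{\left(2 u \right)}}{2}, which equals f(u).
F(1/2) = \frac{109 \sin{\left(1 \right)}}{192} + \frac{173 \cos{\left(1 \right)}}{192}; F(-1/2) = - \frac{13 \sin{\left(1 \right)}}{192} + \frac{355 \cos{\left(1 \right)}}{192}.
Integral = F(1/2) - F(-1/2) = - \frac{91 \cos{\left(1 \right)}}{96} + \frac{61 \sin{\left(1 \right)}}{96}.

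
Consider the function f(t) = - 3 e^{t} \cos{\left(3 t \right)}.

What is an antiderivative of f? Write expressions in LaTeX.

A candidate is checked by its d/dt: the result must match f(t).
Check: d/dt[\frac{3 \left(- 3 \sin{\left(3 t \right)} - \cos{\left(3 t \right)}\right) e^{t}}{10}] = - 3 e^{t} \cos{\left(3 t \right)} = f(t).

An antiderivative is F(t) = \frac{3 \left(- 3 \sin{\left(3 t \right)} - \cos{\left(3 t \right)}\right) e^{t}}{10}.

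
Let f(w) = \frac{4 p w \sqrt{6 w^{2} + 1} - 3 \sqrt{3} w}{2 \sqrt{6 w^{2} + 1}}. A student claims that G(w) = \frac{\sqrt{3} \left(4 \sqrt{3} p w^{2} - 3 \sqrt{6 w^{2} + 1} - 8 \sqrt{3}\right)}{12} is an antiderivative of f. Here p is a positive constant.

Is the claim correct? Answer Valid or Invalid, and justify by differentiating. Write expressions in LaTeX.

d/dw[G] = \frac{4 p w \sqrt{6 w^{2} + 1} - 3 \sqrt{3} w}{2 \sqrt{6 w^{2} + 1}}
This equals f(w) exactly, so the claim holds.

Valid - the claim checks out under differentiation.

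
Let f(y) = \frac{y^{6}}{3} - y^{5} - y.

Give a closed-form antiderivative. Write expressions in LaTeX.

The integrand splits into summands that can be handled one at a time.
Check: d/dy[\frac{y^{2} \left(2 y^{5} - 7 y^{4} - 21\right)}{42}] = \frac{y^{6}}{3} - y^{5} - y = f(y).

An antiderivative is F(y) = \frac{y^{2} \left(2 y^{5} - 7 y^{4} - 21\right)}{42}.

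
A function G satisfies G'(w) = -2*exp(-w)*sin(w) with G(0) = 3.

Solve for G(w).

Since d/dw undoes antidifferentiation here, G(w) must give back the stated G'(w).
A general antiderivative is exp(-w)*sin(w) + exp(-w)*cos(w) + C.
The condition gives C = 3 - (1) = 2.
So G(w) = 2 + exp(-w)*sin(w) + exp(-w)*cos(w).
Check: d/dw[2 + exp(-w)*sin(w) + exp(-w)*cos(w)] = -2*exp(-w)*sin(w) = G'(w).

G(w) = 2 + exp(-w)*sin(w) + exp(-w)*cos(w)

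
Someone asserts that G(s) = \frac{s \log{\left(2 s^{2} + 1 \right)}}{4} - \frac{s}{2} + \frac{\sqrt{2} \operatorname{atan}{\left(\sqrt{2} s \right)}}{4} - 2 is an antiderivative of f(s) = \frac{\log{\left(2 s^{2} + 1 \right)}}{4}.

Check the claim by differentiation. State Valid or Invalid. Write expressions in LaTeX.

d/ds[G] = \frac{\log{\left(2 s^{2} + 1 \right)}}{4}
This equals f(s) exactly, so the claim holds.

Valid - differentiating G returns exactly f.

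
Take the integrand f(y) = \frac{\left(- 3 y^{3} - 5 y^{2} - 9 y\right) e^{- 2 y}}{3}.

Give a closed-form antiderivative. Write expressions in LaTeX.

Recognize the product-rule pattern: f = u'v + uv' with u = \frac{y^{3}}{2} + \frac{19 y^{2}}{12} + \frac{37 y}{12} + \frac{37}{24}, v = e^{- 2 y}, so integration by parts undoes it.
Check: d/dy[\frac{\left(12 y^{3} + 38 y^{2} + 74 y + 37\right) e^{- 2 y}}{24}] = \frac{\left(- 3 y^{3} - 5 y^{2} - 9 y\right) e^{- 2 y}}{3} = f(y).

An antiderivative is F(y) = \frac{\left(12 y^{3} + 38 y^{2} + 74 y + 37\right) e^{- 2 y}}{24}.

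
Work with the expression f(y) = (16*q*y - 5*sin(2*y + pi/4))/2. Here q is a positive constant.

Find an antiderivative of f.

Any candidate F(y) must reproduce f(y) exactly when differentiated.
Check: d/dy[4*q*y**2 + 5*cos(2*y + pi/4)/4] = 8*q*y - 5*sin(2*y + pi/4)/2, which equals f(y).

An antiderivative is F(y) = 4*q*y**2 + 5*cos(2*y + pi/4)/4.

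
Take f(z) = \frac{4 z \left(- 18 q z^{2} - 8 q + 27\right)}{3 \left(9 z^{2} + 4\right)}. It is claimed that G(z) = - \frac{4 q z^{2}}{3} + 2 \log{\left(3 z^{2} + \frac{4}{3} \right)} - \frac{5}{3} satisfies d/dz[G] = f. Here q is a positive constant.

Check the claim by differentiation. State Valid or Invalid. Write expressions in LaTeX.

Valid - differentiating G returns exactly f.

d/dz[G] = \frac{- 72 q z^{3} - 32 q z + 108 z}{27 z^{2} + 12}
This equals f(z) exactly, so the claim holds.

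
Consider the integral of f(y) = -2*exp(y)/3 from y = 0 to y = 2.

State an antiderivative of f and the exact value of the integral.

Antiderivative: F(y) = -2*exp(y)/3; value = 2/3 - 2*exp(2)/3

Differentiate the proposed F(y) back; it has to land on f(y) exactly.
F(y) = -2*exp(y)/3 is an antiderivative of f.
Check: d/dy[-2*exp(y)/3] = -2*exp(y)/3 = f(y).
F(2) = -2*exp(2)/3; F(0) = -2/3.
Integral = F(2) - F(0) = 2/3 - 2*exp(2)/3.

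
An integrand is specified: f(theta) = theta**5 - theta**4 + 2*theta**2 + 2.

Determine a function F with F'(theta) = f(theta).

An antiderivative is F(theta) = theta**6/6 - theta**5/5 + 2*theta**3/3 + 2*theta.

Integrate term by term and add the pieces.
Check: d/dtheta[theta**6/6 - theta**5/5 + 2*theta**3/3 + 2*theta] = theta**5 - theta**4 + 2*theta**2 + 2 = f(theta).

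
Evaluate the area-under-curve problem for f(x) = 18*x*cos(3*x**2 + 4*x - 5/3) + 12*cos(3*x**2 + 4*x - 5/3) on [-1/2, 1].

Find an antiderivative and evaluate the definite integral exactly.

The substitution u = 3*x**2 + 4*x - 5/3 works: f is exactly (dF/du)*(du/dx) for that inner function.
F(x) = 3*sin(3*x**2 + 4*x - 5/3) is an antiderivative of f.
Check: d/dx[3*sin(3*x**2 + 4*x - 5/3)] = 18*x*cos(3*x**2 + 4*x - 5/3) + 12*cos(3*x**2 + 4*x - 5/3) = f(x).
F(1) = 3*sin(16/3); F(-1/2) = -3*sin(35/12).
Integral = F(1) - F(-1/2) = 3*sin(16/3) + 3*sin(35/12).

Antiderivative: F(x) = 3*sin(3*x**2 + 4*x - 5/3); value = 3*sin(16/3) + 3*sin(35/12)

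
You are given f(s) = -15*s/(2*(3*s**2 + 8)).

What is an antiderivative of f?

The substitution u = s**2/2 + 4/3 works: f is exactly (dF/du)*(du/ds) for that inner function.
Check: d/ds[-5*log(s**2/2 + 4/3)/4] = -15*s/(6*s**2 + 16), which equals f(s).

An antiderivative is F(s) = -5*log(s**2/2 + 4/3)/4.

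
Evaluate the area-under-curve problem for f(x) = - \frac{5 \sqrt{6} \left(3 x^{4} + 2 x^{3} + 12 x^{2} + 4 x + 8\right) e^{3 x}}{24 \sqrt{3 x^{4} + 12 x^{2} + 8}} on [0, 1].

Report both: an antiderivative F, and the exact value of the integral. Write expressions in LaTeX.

Recognize the product-rule pattern: f = u'v + uv' with u = - \frac{5 \sqrt{\frac{x^{4}}{2} + 2 x^{2} + \frac{4}{3}}}{12}, v = e^{3 x}, so integration by parts undoes it.
F(x) = - \frac{5 \sqrt{6} \sqrt{3 x^{4} + 12 x^{2} + 8} e^{3 x}}{72} is an antiderivative of f.
Check: d/dx[- \frac{5 \sqrt{6} \sqrt{3 x^{4} + 12 x^{2} + 8} e^{3 x}}{72}] = \frac{- 15 \sqrt{6} x^{4} e^{3 x} - 10 \sqrt{6} x^{3} e^{3 x} - 60 \sqrt{6} x^{2} e^{3 x} - 20 \sqrt{6} x e^{3 x} - 40 \sqrt{6} e^{3 x}}{24 \sqrt{3 x^{4} + 12 x^{2} + 8}}, which equals f(x).
F(1) = - \frac{5 \sqrt{138} e^{3}}{72}; F(0) = - \frac{5 \sqrt{3}}{18}.
Integral = F(1) - F(0) = - \frac{5 \sqrt{138} e^{3}}{72} + \frac{5 \sqrt{3}}{18}.

Antiderivative: F(x) = - \frac{5 \sqrt{6} \sqrt{3 x^{4} + 12 x^{2} + 8} e^{3 x}}{72}; value = - \frac{5 \sqrt{138} e^{3}}{72} + \frac{5 \sqrt{3}}{18}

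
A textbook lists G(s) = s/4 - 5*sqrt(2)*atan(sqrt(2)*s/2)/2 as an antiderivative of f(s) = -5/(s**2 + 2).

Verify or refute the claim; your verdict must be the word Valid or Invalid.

Invalid: d/ds[G] - f = 1/4, which is not 0.

d/ds[G] = (s**2 - 18)/(4*s**2 + 8)
d/ds[G] - f(s) = 1/4 != 0.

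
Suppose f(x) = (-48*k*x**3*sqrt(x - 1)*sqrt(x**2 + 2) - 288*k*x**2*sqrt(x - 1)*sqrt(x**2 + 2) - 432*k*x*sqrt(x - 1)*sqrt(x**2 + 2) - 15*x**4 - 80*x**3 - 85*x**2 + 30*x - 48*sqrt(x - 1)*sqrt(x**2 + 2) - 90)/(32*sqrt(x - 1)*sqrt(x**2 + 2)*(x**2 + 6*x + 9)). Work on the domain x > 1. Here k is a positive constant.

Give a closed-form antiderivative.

Any candidate F(x) must reproduce f(x) exactly when differentiated.
Check: d/dx[(-12*k*x**2*(x + 3) - 5*sqrt(x - 1)*(x + 3)*sqrt(x**2 + 2) + 24)/(16*(x + 3))] = (-48*k*x**3*sqrt(x - 1)*sqrt(x**2 + 2) - 288*k*x**2*sqrt(x - 1)*sqrt(x**2 + 2) - 432*k*x*sqrt(x - 1)*sqrt(x**2 + 2) - 15*x**4 - 80*x**3 - 85*x**2 + 30*x - 48*sqrt(x - 1)*sqrt(x**2 + 2) - 90)/(32*x**2*sqrt(x - 1)*sqrt(x**2 + 2) + 192*x*sqrt(x - 1)*sqrt(x**2 + 2) + 288*sqrt(x - 1)*sqrt(x**2 + 2)), which equals f(x).

An antiderivative is F(x) = (-12*k*x**2*(x + 3) - 5*sqrt(x - 1)*(x + 3)*sqrt(x**2 + 2) + 24)/(16*(x + 3)).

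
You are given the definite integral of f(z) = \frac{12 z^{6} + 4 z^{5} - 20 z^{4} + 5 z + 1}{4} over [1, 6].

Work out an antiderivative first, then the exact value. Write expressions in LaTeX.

Antiderivative: F(z) = \frac{3 z^{7}}{7} + \frac{z^{6}}{6} - z^{5} + \frac{5 z^{2}}{8} + \frac{z}{4}; value = \frac{20159345}{168}

Check any antiderivative F(z) by computing F'(z) and comparing it with f(z).
F(z) = \frac{3 z^{7}}{7} + \frac{z^{6}}{6} - z^{5} + \frac{5 z^{2}}{8} + \frac{z}{4} is an antiderivative of f.
Check: d/dz[\frac{3 z^{7}}{7} + \frac{z^{6}}{6} - z^{5} + \frac{5 z^{2}}{8} + \frac{z}{4}] = 3 z^{6} + z^{5} - 5 z^{4} + \frac{5 z}{4} + \frac{1}{4}, which equals f(z).
F(6) = \frac{839976}{7}; F(1) = \frac{79}{168}.
Integral = F(6) - F(1) = \frac{20159345}{168}.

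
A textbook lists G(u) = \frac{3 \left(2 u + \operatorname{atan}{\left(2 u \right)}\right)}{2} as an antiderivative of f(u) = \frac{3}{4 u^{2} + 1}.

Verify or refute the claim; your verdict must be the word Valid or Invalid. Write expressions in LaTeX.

d/du[G] = \frac{12 u^{2} + 6}{4 u^{2} + 1}
d/du[G] - f(u) = 3 != 0.

Invalid: d/du[G] - f = 3, which is not 0.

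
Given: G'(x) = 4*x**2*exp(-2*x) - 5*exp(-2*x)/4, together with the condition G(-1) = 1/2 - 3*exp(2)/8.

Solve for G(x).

G'(x) has the shape u'v + uv' for u = -2*x**2 - 2*x - 3/8 and v = exp(-2*x) — it is the derivative of the product u*v.
A general antiderivative is (-16*x**2 - 16*x - 3)*exp(-2*x)/8 + C.
The condition gives C = 1/2 - 3*exp(2)/8 - (-3*exp(2)/8) = 1/2.
So G(x) = (-16*x**2 - 16*x - 3)*exp(-2*x)/8 + 1/2.
Check: d/dx[(-16*x**2 - 16*x - 3)*exp(-2*x)/8 + 1/2] = (16*x**2 - 5)*exp(-2*x)/4, which equals G'(x).

G(x) = (-16*x**2 - 16*x - 3)*exp(-2*x)/8 + 1/2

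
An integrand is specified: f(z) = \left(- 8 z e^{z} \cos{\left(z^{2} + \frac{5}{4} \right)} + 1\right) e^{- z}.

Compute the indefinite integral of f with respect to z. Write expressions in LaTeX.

Differentiate the proposed F(z) back; it has to land on f(z) exactly.
Check: d/dz[\left(- 4 e^{z} \sin{\left(z^{2} + \frac{5}{4} \right)} - 1\right) e^{- z}] = \left(- 8 z e^{z} \cos{\left(z^{2} + \frac{5}{4} \right)} + 1\right) e^{- z} = f(z).

F(z) = \left(- 4 e^{z} \sin{\left(z^{2} + \frac{5}{4} \right)} - 1\right) e^{- z} + C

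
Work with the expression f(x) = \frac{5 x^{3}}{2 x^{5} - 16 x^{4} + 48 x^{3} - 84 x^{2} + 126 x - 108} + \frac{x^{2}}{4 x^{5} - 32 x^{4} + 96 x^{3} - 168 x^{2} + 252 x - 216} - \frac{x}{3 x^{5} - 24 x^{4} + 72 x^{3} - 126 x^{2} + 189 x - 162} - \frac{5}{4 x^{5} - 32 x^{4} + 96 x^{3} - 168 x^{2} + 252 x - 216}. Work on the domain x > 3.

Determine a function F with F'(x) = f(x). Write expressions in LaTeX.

An antiderivative is F(x) = \frac{- 5474 \left(x - 3\right) \log{\left(x - 3 \right)} + 5496 \left(x - 3\right) \log{\left(x - 2 \right)} - 11 \left(x - 3\right) \log{\left(x^{2} + 3 \right)} - 290 \sqrt{3} \left(x - 3\right) \operatorname{atan}{\left(\frac{\sqrt{3} x}{3} \right)} - 11340}{2016 \left(x - 3\right)}.

The denominator factors as 12 \left(x - 3\right)^{2} \left(x - 2\right) \left(x^{2} + 3\right); partial fractions split f into directly integrable pieces: - \frac{11 x + 435}{1008 \left(x^{2} + 3\right)} + \frac{229}{84 \left(x - 2\right)} - \frac{391}{144 \left(x - 3\right)} + \frac{45}{8 \left(x - 3\right)^{2}}.
Check: d/dx[\frac{- 5474 \left(x - 3\right) \log{\left(x - 3 \right)} + 5496 \left(x - 3\right) \log{\left(x - 2 \right)} - 11 \left(x - 3\right) \log{\left(x^{2} + 3 \right)} - 290 \sqrt{3} \left(x - 3\right) \operatorname{atan}{\left(\frac{\sqrt{3} x}{3} \right)} - 11340}{2016 \left(x - 3\right)}] = \frac{30 x^{3} + 3 x^{2} - 4 x - 15}{12 x^{5} - 96 x^{4} + 288 x^{3} - 504 x^{2} + 756 x - 648}, which equals f(x).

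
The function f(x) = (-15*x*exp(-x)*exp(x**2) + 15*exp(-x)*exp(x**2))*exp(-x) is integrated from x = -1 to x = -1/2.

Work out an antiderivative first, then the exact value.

f has the shape u'v + uv' for u = -15*exp(-x)/2 and v = exp(x**2 - x) — it is the derivative of the product u*v.
F(x) = -15*exp(-2*x)*exp(x**2)/2 is an antiderivative of f.
Check: d/dx[-15*exp(-2*x)*exp(x**2)/2] = (-15*x*exp(x**2) + 15*exp(x**2))*exp(-2*x), which equals f(x).
F(-1/2) = -15*exp(5/4)/2; F(-1) = -15*exp(3)/2.
Integral = F(-1/2) - F(-1) = -15*exp(5/4)/2 + 15*exp(3)/2.

Antiderivative: F(x) = -15*exp(-2*x)*exp(x**2)/2; value = -15*exp(5/4)/2 + 15*exp(3)/2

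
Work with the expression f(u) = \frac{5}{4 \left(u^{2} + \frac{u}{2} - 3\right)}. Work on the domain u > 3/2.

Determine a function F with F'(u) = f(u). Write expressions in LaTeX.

An antiderivative is F(u) = - \frac{5 \left(- \log{\left(u - \frac{3}{2} \right)} + \log{\left(u + 2 \right)}\right)}{14}.

Factor the denominator (2 \left(u + 2\right) \left(2 u - 3\right)) and decompose: f = \frac{5}{7 \left(2 u - 3\right)} - \frac{5}{14 \left(u + 2\right)}; each piece integrates to a log, atan, or power term.
Check: d/du[- \frac{5 \left(- \log{\left(u - \frac{3}{2} \right)} + \log{\left(u + 2 \right)}\right)}{14}] = \frac{5}{4 u^{2} + 2 u - 12}, which equals f(u).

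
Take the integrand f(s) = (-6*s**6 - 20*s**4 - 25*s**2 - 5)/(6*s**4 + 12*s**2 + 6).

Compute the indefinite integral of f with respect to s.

F(s) = (-2*s**5 - 10*s**3 - 5*s)/(6*s**2 + 6) + C

A first test for any F(s): its s-derivative must equal f(s) identically.
Check: d/ds[(-2*s**5 - 10*s**3 - 5*s)/(6*s**2 + 6)] = (-6*s**6 - 20*s**4 - 25*s**2 - 5)/(6*s**4 + 12*s**2 + 6) = f(s).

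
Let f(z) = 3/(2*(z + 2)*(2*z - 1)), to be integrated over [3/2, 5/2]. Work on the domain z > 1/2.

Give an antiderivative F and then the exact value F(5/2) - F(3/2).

Antiderivative: F(z) = 3*(log(z - 1/2) - log(z + 2))/10; value = -3*log(9/2)/10 + 3*log(2)/10 + 3*log(7/2)/10

Factor the denominator (2*(z + 2)*(2*z - 1)) and decompose: f = 3/(5*(2*z - 1)) - 3/(10*(z + 2)); each piece integrates to a log, atan, or power term.
F(z) = 3*(log(z - 1/2) - log(z + 2))/10 is an antiderivative of f.
Check: d/dz[3*(log(z - 1/2) - log(z + 2))/10] = 3/(4*z**2 + 6*z - 4), which equals f(z).
F(5/2) = -3*log(9/2)/10 + 3*log(2)/10; F(3/2) = -3*log(7/2)/10.
Integral = F(5/2) - F(3/2) = -3*log(9/2)/10 + 3*log(2)/10 + 3*log(7/2)/10.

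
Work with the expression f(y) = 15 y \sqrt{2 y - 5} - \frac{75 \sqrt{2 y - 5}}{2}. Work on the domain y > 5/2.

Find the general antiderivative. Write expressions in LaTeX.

The integrand splits into summands that can be handled one at a time.
Check: d/dy[\frac{3 \left(2 y - 5\right)^{\frac{5}{2}}}{2}] = 15 y \sqrt{2 y - 5} - \frac{75 \sqrt{2 y - 5}}{2} = f(y).

F(y) = \frac{3 \left(2 y - 5\right)^{\frac{5}{2}}}{2} + C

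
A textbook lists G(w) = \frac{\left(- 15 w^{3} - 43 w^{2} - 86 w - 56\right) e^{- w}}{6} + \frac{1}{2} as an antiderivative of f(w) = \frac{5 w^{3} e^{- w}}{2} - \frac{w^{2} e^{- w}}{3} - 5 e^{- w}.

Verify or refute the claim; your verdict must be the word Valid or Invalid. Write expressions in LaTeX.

d/dw[G] = \frac{\left(15 w^{3} - 2 w^{2} - 30\right) e^{- w}}{6}
This equals f(w) exactly, so the claim holds.

Valid - the claim checks out under differentiation.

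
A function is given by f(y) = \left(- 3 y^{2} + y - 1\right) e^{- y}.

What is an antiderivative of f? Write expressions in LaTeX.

f has the shape u'v + uv' for u = 3 y^{2} + 5 y + 6 and v = e^{- y} — it is the derivative of the product u*v.
Check: d/dy[\left(3 y^{2} + 5 y + 6\right) e^{- y}] = \left(- 3 y^{2} + y - 1\right) e^{- y} = f(y).

An antiderivative is F(y) = \left(3 y^{2} + 5 y + 6\right) e^{- y}.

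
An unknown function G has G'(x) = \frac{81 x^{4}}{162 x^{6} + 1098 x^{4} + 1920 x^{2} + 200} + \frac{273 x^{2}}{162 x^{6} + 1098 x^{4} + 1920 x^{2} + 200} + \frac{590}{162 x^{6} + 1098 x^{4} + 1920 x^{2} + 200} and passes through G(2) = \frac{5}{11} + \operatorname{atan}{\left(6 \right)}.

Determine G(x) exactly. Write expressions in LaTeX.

G(x) = - \frac{x}{6 x^{2} + 20} + \operatorname{atan}{\left(3 x \right)} + \frac{1}{2}

The integrand splits into summands that can be handled one at a time.
A general antiderivative is - \frac{x}{4 \left(\frac{3 x^{2}}{2} + 5\right)} + \operatorname{atan}{\left(3 x \right)} + C.
The condition gives C = \frac{5}{11} + \operatorname{atan}{\left(6 \right)} - (- \frac{1}{22} + \operatorname{atan}{\left(6 \right)}) = \frac{1}{2}.
So G(x) = - \frac{x}{6 x^{2} + 20} + \operatorname{atan}{\left(3 x \right)} + \frac{1}{2}.
Check: d/dx[- \frac{x}{6 x^{2} + 20} + \operatorname{atan}{\left(3 x \right)} + \frac{1}{2}] = \frac{81 x^{4} + 273 x^{2} + 590}{162 x^{6} + 1098 x^{4} + 1920 x^{2} + 200}, which equals G'(x).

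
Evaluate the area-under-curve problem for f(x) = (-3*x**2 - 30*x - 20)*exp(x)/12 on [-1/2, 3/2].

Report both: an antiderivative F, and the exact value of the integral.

Recognize the product-rule pattern: f = u'v + uv' with u = -x**2/4 - 2*x + 1/3, v = exp(x), so integration by parts undoes it.
F(x) = (-3*x**2 - 24*x + 4)*exp(x)/12 is an antiderivative of f.
Check: d/dx[(-3*x**2 - 24*x + 4)*exp(x)/12] = -x**2*exp(x)/4 - 5*x*exp(x)/2 - 5*exp(x)/3, which equals f(x).
F(3/2) = -155*exp(3/2)/48; F(-1/2) = 61*exp(-1/2)/48.
Integral = F(3/2) - F(-1/2) = -155*exp(3/2)/48 - 61*exp(-1/2)/48.

Antiderivative: F(x) = (-3*x**2 - 24*x + 4)*exp(x)/12; value = -155*exp(3/2)/48 - 61*exp(-1/2)/48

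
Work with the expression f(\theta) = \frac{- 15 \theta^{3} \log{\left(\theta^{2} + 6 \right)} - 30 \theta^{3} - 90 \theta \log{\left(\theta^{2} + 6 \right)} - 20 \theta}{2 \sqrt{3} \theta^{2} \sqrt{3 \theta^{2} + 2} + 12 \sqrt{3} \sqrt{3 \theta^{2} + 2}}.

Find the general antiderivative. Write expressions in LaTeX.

f has the shape u'v + uv' for u = - \frac{5 \sqrt{\theta^{2} + \frac{2}{3}}}{2} and v = \log{\left(\theta^{2} + 6 \right)} — it is the derivative of the product u*v.
Check: d/d\theta[- \frac{5 \sqrt{3} \sqrt{3 \theta^{2} + 2} \log{\left(\theta^{2} + 6 \right)}}{6}] = \frac{- 15 \sqrt{3} \theta^{3} \log{\left(\theta^{2} + 6 \right)} - 30 \sqrt{3} \theta^{3} - 90 \sqrt{3} \theta \log{\left(\theta^{2} + 6 \right)} - 20 \sqrt{3} \theta}{6 \theta^{2} \sqrt{3 \theta^{2} + 2} + 36 \sqrt{3 \theta^{2} + 2}}, which equals f(\theta).

F(\theta) = - \frac{5 \sqrt{3} \sqrt{3 \theta^{2} + 2} \log{\left(\theta^{2} + 6 \right)}}{6} + C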